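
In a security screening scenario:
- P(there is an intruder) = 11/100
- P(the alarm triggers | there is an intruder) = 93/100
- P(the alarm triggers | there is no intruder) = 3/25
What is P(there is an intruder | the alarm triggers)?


Using Bayes' theorem:
P(A|B) = P(B|A)·P(A) / P(B)

P(the alarm triggers) = 93/100 × 11/100 + 3/25 × 89/100
= 1023/10000 + 267/2500 = 2091/10000

P(there is an intruder|the alarm triggers) = (1023/10000) / (2091/10000) = 341/697

P(there is an intruder|the alarm triggers) = 341/697 ≈ 48.92%


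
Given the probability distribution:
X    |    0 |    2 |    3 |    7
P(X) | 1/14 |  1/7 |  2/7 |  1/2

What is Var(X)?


E[X] = 65/14
E[X²] = 387/14
Var(X) = E[X²] - (E[X])² = 387/14 - 4225/196 = 1193/196

Var(X) = 1193/196 ≈ 6.0867


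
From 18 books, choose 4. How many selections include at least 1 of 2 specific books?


Complement: C(18,4) - C(16,4) = 3060 - 1820 = 1240

1240


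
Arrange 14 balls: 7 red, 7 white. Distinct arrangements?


14!/(7!×7!) = 3432

3432


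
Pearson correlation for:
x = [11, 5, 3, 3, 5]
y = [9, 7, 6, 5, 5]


n=5, Σx=27, Σy=32, Σxy=192, Σx²=189, Σy²=216
r = (5×192 - 27×32)/√((5×189 - 27²)(5×216 - 32²))
= 96/√(216×56) = 96/√12096 ≈ 96/109.9818 ≈ 0.8729

r ≈ 0.8729


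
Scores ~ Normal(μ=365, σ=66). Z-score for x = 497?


z = (x - μ)/σ = (497 - 365)/66 = 2.0

z = 2.0


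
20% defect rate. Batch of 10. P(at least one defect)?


P(all good) = (4/5)^10 = 1048576/9765625
P(≥1 defect) = 8717049/9765625

P = 8717049/9765625 ≈ 89.26%


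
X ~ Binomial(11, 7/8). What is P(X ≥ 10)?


P(X ≥ 10) = Σ P(X=i) for i=10..11
P(X=10) = 3107227739/8589934592
P(X=11) = 1977326743/8589934592
Sum = 2542277241/4294967296

P(X ≥ 10) = 2542277241/4294967296 ≈ 59.19%


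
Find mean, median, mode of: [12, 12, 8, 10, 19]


Sorted: [8, 10, 12, 12, 19]
Mean = 61/5
Median = 12
Freq: {12: 2, 8: 1, 10: 1, 19: 1}
Mode: [12]

Mean=61/5, Median=12, Mode=12


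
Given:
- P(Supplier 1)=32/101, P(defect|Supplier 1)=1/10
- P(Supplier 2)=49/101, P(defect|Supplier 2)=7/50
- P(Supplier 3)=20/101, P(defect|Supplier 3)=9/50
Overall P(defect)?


P(B) = Σ P(B|Aᵢ)×P(Aᵢ)
  1/10×32/101 = 16/505
  7/50×49/101 = 343/5050
  9/50×20/101 = 18/505
Sum = 683/5050

P(defect) = 683/5050 ≈ 13.52%


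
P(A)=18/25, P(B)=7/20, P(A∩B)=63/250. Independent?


P(A)×P(B) = 63/250
P(A∩B) = 63/250
Equal ✓ → Independent

Yes, independent


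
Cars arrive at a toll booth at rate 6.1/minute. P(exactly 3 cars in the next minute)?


Poisson(λ=6.1): P(X=3) = e^(-λ)×λ^k/k!
= e^(-6.1) × 6.1^3 / 3!
≈ 0.002242867719 × 226.981 / 6 ≈ 0.084848

P(X=3) ≈ 0.084848 ≈ 8.48%


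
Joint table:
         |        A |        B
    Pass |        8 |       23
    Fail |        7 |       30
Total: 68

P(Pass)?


P(Pass) = (8+23)/68 = 31/68

P(Pass) = 31/68 ≈ 45.59%


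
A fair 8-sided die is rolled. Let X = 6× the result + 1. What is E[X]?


E[die] = (1+8)/2 = 9/2
E[X] = 6×9/2 + 1 = 28

E[X] = 28


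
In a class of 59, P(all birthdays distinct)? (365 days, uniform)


P(all different) = Π(365-i)/365 for i=0..58
= (365/365)×(364/365)×...×(307/365)
= 0.007011

P ≈ 0.0070 ≈ 0.70%


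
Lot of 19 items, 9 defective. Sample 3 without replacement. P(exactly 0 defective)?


Hypergeometric: C(9,0)×C(10,3)/C(19,3)
= 1×120/969 = 40/323

P(X=0) = 40/323 ≈ 12.38%


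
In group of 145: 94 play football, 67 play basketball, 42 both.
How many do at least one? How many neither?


|A∪B| = 94+67-42 = 119
Neither = 145-119 = 26

At least one: 119; Neither: 26


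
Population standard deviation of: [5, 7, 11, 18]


Mean = 41/4
  (5-41/4)²=441/16
  (7-41/4)²=169/16
  (11-41/4)²=9/16
  (18-41/4)²=961/16
Σ(x-μ)² = 395/4
σ² = (395/4)/4 = 395/16

σ = √(395/16) ≈ 4.9687


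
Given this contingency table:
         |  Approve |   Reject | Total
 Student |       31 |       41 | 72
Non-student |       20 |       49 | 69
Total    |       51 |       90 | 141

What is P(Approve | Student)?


P(Approve | Student) = 31/(31+41) = 31/72

P(Approve|Student) = 31/72 ≈ 43.06%


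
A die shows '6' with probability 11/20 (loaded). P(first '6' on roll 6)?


Geometric: P(X=6) = (1-p)^(k-1)×p = (9/20)^5×11/20 = 649539/64000000

P(X=6) = 649539/64000000 ≈ 1.01%


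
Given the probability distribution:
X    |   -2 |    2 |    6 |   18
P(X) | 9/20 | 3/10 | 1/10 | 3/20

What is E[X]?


E[X] = Σ x·P(X=x)
= (-2)×(9/20) + (2)×(3/10) + (6)×(1/10) + (18)×(3/20)
= 3

E[X] = 3


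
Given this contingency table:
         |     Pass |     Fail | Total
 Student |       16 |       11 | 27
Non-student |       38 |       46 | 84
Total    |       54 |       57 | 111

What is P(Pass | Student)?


P(Pass | Student) = 16/(16+11) = 16/27

P(Pass|Student) = 16/27 ≈ 59.26%


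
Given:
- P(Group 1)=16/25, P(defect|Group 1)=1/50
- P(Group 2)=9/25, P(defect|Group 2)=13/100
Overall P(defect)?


P(B) = Σ P(B|Aᵢ)×P(Aᵢ)
  1/50×16/25 = 8/625
  13/100×9/25 = 117/2500
Sum = 149/2500

P(defect) = 149/2500 ≈ 5.96%


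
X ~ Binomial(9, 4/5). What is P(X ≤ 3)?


P(X ≤ 3) = Σ P(X=i) for i=0..3
P(X=0) = 1/1953125
P(X=1) = 36/1953125
P(X=2) = 576/1953125
P(X=3) = 5376/1953125
Sum = 5989/1953125

P(X ≤ 3) = 5989/1953125 ≈ 0.31%


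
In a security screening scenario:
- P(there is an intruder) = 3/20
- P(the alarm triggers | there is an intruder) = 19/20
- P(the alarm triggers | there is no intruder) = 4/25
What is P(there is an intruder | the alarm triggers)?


Using Bayes' theorem:
P(A|B) = P(B|A)·P(A) / P(B)

P(the alarm triggers) = 19/20 × 3/20 + 4/25 × 17/20
= 57/400 + 17/125 = 557/2000

P(there is an intruder|the alarm triggers) = (57/400) / (557/2000) = 285/557

P(there is an intruder|the alarm triggers) = 285/557 ≈ 51.17%


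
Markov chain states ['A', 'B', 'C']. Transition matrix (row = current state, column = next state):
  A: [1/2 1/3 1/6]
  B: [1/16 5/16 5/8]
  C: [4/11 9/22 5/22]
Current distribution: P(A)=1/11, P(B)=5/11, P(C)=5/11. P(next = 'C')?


P(next=C) = Σᵢ P(now=i)×P(i→C)
= 1/11×1/6 + 5/11×5/8 + 5/11×5/22
= 1/66 + 25/88 + 25/242 = 1169/2904

P = 1169/2904 ≈ 0.4025


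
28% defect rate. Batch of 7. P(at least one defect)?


P(all good) = (18/25)^7 = 612220032/6103515625
P(≥1 defect) = 5491295593/6103515625

P = 5491295593/6103515625 ≈ 89.97%


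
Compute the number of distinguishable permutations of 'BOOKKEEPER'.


Letters: 10, freq: {'B': 1, 'O': 2, 'K': 2, 'E': 3, 'P': 1, 'R': 1}
10!/(1!×2!×2!×3!×1!×1!) = 3628800/24 = 151200

151200


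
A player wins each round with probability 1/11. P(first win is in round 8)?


Geometric: P(X=8) = (1-p)^(k-1)×p = (10/11)^7×1/11 = 10000000/214358881

P(X=8) = 10000000/214358881 ≈ 4.67%


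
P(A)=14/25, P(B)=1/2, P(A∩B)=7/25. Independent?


P(A)×P(B) = 7/25
P(A∩B) = 7/25
Equal ✓ → Independent

Yes, independent


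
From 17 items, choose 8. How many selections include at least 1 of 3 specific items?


Complement: C(17,8) - C(14,8) = 24310 - 3003 = 21307

21307


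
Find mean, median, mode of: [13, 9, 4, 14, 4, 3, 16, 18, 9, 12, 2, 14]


Sorted: [2, 3, 4, 4, 9, 9, 12, 13, 14, 14, 16, 18]
Mean = 118/12 = 59/6
Median = 21/2
Freq: {13: 1, 9: 2, 4: 2, 14: 2, 3: 1, 16: 1, 18: 1, 12: 1, 2: 1}
Mode: [4, 9, 14]

Mean=59/6, Median=21/2, Mode=[4, 9, 14]


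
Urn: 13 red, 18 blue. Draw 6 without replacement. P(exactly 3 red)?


Hypergeometric: C(13,3)×C(18,3)/C(31,6)
= 286×816/736281 = 5984/18879

P(X=3) = 5984/18879 ≈ 31.70%


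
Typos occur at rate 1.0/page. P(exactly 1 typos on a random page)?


Poisson(λ=1.0): P(X=1) = e^(-λ)×λ^k/k!
= e^(-1.0) × 1.0^1 / 1!
≈ 0.3678794412 × 1 / 1 ≈ 0.367879

P(X=1) ≈ 0.367879 ≈ 36.79%


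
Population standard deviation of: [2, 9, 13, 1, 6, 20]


Mean = 51/6 = 17/2
  (2-17/2)²=169/4
  (9-17/2)²=1/4
  (13-17/2)²=81/4
  (1-17/2)²=225/4
  (6-17/2)²=25/4
  (20-17/2)²=529/4
Σ(x-μ)² = 515/2
σ² = (515/2)/6 = 515/12

σ = √(515/12) ≈ 6.5511


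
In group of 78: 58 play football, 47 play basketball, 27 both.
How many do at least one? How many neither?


|A∪B| = 58+47-27 = 78
Neither = 78-78 = 0

At least one: 78; Neither: 0


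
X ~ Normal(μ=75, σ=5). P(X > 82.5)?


z = (82.5-75)/5 = 1.5
P(X > 82.5) = 1 - P(Z ≤ 1.5) = 1 - 0.9332 = 0.0668

P(X > 82.5) ≈ 0.0668


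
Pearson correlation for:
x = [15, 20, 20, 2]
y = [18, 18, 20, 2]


n=4, Σx=57, Σy=58, Σxy=1034, Σx²=1029, Σy²=1052
r = (4×1034 - 57×58)/√((4×1029 - 57²)(4×1052 - 58²))
= 830/√(867×844) = 830/√731748 ≈ 830/855.4227 ≈ 0.9703

r ≈ 0.9703


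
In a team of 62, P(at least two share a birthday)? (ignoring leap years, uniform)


P(all different) = Π(365-i)/365 for i=0..61
= 0.004090
P(match) = 1 - 0.004090 = 0.995910

P ≈ 0.9959 ≈ 99.59%


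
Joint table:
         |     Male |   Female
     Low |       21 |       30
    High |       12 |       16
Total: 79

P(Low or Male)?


P(Low∨Male) = P(Low) + P(Male) - P(Low∧Male)
= (51 + 33 - 21)/79 = 63/79

P = 63/79 ≈ 79.75%


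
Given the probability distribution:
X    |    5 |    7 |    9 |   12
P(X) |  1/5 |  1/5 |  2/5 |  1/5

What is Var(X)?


E[X] = 42/5
E[X²] = 76
Var(X) = E[X²] - (E[X])² = 76 - 1764/25 = 136/25

Var(X) = 136/25 ≈ 5.4400


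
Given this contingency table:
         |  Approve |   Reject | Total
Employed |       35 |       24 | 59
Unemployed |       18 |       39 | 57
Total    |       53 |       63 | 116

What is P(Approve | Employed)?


P(Approve | Employed) = 35/(35+24) = 35/59

P(Approve|Employed) = 35/59 ≈ 59.32%


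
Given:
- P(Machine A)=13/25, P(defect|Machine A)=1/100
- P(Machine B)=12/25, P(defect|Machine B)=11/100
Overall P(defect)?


P(B) = Σ P(B|Aᵢ)×P(Aᵢ)
  1/100×13/25 = 13/2500
  11/100×12/25 = 33/625
Sum = 29/500

P(defect) = 29/500 ≈ 5.80%


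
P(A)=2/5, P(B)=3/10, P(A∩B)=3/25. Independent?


P(A)×P(B) = 3/25
P(A∩B) = 3/25
Equal ✓ → Independent

Yes, independent


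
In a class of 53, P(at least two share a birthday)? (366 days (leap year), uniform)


P(all different) = Π(366-i)/366 for i=0..52
= 0.019079
P(match) = 1 - 0.019079 = 0.980921

P ≈ 0.9809 ≈ 98.09%


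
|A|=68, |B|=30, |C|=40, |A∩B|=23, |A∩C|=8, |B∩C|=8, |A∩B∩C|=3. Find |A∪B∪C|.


|A∪B∪C| = 68+30+40-23-8-8+3 = 102

|A∪B∪C| = 102


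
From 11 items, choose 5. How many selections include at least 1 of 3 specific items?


Complement: C(11,5) - C(8,5) = 462 - 56 = 406

406


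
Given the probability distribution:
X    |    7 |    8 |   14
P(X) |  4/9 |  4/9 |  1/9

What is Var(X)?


E[X] = 74/9
E[X²] = 72
Var(X) = E[X²] - (E[X])² = 72 - 5476/81 = 356/81

Var(X) = 356/81 ≈ 4.3951


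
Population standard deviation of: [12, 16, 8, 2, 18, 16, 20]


Mean = 92/7
  (12-92/7)²=64/49
  (16-92/7)²=400/49
  (8-92/7)²=1296/49
  (2-92/7)²=6084/49
  (18-92/7)²=1156/49
  (16-92/7)²=400/49
  (20-92/7)²=2304/49
Σ(x-μ)² = 1672/7
σ² = (1672/7)/7 = 1672/49

σ = √(1672/49) ≈ 5.8414


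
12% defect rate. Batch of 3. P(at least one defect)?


P(all good) = (22/25)^3 = 10648/15625
P(≥1 defect) = 4977/15625

P = 4977/15625 ≈ 31.85%


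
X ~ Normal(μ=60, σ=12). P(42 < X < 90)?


z₁=(42-60)/12=-1.5, z₂=(90-60)/12=2.5
P = Φ(2.5) - Φ(-1.5) = 0.993790 - 0.066807 = 0.926983 ≈ 0.9270

P(42 < X < 90) ≈ 0.9270


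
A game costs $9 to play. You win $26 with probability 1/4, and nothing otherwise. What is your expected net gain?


E[gain] = (26-9)×1/4 + (-9)×3/4
= 17/4 - 27/4 = -5/2

Expected net gain = $-5/2 ≈ $-2.50


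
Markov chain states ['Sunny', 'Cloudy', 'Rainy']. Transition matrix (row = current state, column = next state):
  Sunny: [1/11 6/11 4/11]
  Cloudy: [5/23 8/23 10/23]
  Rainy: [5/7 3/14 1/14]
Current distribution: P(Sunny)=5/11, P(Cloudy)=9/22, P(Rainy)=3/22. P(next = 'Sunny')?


P(next=Sunny) = Σᵢ P(now=i)×P(i→Sunny)
= 5/11×1/11 + 9/22×5/23 + 3/22×5/7
= 5/121 + 45/506 + 15/154 = 4435/19481

P = 4435/19481 ≈ 0.2277


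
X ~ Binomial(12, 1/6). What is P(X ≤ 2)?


P(X ≤ 2) = Σ P(X=i) for i=0..2
P(X=0) = 244140625/2176782336
P(X=1) = 48828125/181398528
P(X=2) = 107421875/362797056
Sum = 1474609375/2176782336

P(X ≤ 2) = 1474609375/2176782336 ≈ 67.74%


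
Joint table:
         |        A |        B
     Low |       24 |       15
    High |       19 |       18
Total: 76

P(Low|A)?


P(Low|A) = 24/(24+19) = 24/43

P = 24/43 ≈ 55.81%


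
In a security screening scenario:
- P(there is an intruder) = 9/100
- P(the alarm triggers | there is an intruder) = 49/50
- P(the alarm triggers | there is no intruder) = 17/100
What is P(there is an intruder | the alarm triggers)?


Using Bayes' theorem:
P(A|B) = P(B|A)·P(A) / P(B)

P(the alarm triggers) = 49/50 × 9/100 + 17/100 × 91/100
= 441/5000 + 1547/10000 = 2429/10000

P(there is an intruder|the alarm triggers) = (441/5000) / (2429/10000) = 126/347

P(there is an intruder|the alarm triggers) = 126/347 ≈ 36.31%


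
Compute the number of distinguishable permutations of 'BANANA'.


Letters: 6, freq: {'B': 1, 'A': 3, 'N': 2}
6!/(1!×3!×2!) = 720/12 = 60

60


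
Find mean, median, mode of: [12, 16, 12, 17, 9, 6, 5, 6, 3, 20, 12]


Sorted: [3, 5, 6, 6, 9, 12, 12, 12, 16, 17, 20]
Mean = 118/11
Median = 12
Freq: {12: 3, 16: 1, 17: 1, 9: 1, 6: 2, 5: 1, 3: 1, 20: 1}
Mode: [12]

Mean=118/11, Median=12, Mode=12


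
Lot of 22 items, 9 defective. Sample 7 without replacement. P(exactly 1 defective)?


Hypergeometric: C(9,1)×C(13,6)/C(22,7)
= 9×1716/170544 = 117/1292

P(X=1) = 117/1292 ≈ 9.06%


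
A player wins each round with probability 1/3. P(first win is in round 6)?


Geometric: P(X=6) = (1-p)^(k-1)×p = (2/3)^5×1/3 = 32/729

P(X=6) = 32/729 ≈ 4.39%


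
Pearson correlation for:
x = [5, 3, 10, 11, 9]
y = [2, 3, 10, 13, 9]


n=5, Σx=38, Σy=37, Σxy=343, Σx²=336, Σy²=363
r = (5×343 - 38×37)/√((5×336 - 38²)(5×363 - 37²))
= 309/√(236×446) = 309/√105256 ≈ 309/324.4318 ≈ 0.9524

r ≈ 0.9524


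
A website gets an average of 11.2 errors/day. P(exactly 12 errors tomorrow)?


Poisson(λ=11.2): P(X=12) = e^(-λ)×λ^k/k!
= e^(-11.2) × 11.2^12 / 12!
≈ 1.367419607e-05 × 3.89597599255e+12 / 479001600 ≈ 0.111220

P(X=12) ≈ 0.111220 ≈ 11.12%


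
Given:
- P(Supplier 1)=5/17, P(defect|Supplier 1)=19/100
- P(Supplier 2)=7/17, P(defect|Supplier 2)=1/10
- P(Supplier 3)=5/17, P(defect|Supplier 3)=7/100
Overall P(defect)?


P(B) = Σ P(B|Aᵢ)×P(Aᵢ)
  19/100×5/17 = 19/340
  1/10×7/17 = 7/170
  7/100×5/17 = 7/340
Sum = 2/17

P(defect) = 2/17 ≈ 11.76%


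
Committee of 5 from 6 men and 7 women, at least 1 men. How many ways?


Count by #men:
  1M,4W: C(6,1)×C(7,4)=210
  2M,3W: C(6,2)×C(7,3)=525
  3M,2W: C(6,3)×C(7,2)=420
  4M,1W: C(6,4)×C(7,1)=105
  5M,0W: C(6,5)×C(7,0)=6
Total = 1266

1266


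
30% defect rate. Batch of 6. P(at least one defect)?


P(all good) = (7/10)^6 = 117649/1000000
P(≥1 defect) = 882351/1000000

P = 882351/1000000 ≈ 88.24%


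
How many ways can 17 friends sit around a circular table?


Circular arrangements of 17 distinct objects: fix one position to break rotational symmetry.
(n-1)! = 16! = 20922789888000

20922789888000


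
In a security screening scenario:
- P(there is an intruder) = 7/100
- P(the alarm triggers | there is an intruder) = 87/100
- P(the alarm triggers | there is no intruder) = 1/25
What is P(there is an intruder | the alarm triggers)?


Using Bayes' theorem:
P(A|B) = P(B|A)·P(A) / P(B)

P(the alarm triggers) = 87/100 × 7/100 + 1/25 × 93/100
= 609/10000 + 93/2500 = 981/10000

P(there is an intruder|the alarm triggers) = (609/10000) / (981/10000) = 203/327

P(there is an intruder|the alarm triggers) = 203/327 ≈ 62.08%


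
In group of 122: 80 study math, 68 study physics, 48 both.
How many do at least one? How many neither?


|A∪B| = 80+68-48 = 100
Neither = 122-100 = 22

At least one: 100; Neither: 22


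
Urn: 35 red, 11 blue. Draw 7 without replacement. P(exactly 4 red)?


Hypergeometric: C(35,4)×C(11,3)/C(46,7)
= 52360×165/53524680 = 6545/40549

P(X=4) = 6545/40549 ≈ 16.14%


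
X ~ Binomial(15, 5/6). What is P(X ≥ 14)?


P(X ≥ 14) = Σ P(X=i) for i=14..15
P(X=14) = 30517578125/156728328192
P(X=15) = 30517578125/470184984576
Sum = 30517578125/117546246144

P(X ≥ 14) = 30517578125/117546246144 ≈ 25.96%


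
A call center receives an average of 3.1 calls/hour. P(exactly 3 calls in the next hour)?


Poisson(λ=3.1): P(X=3) = e^(-λ)×λ^k/k!
= e^(-3.1) × 3.1^3 / 3!
≈ 0.04504920239 × 29.791 / 6 ≈ 0.223677

P(X=3) ≈ 0.223677 ≈ 22.37%


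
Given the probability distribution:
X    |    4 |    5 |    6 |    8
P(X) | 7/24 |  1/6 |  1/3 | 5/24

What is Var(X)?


E[X] = 17/3
E[X²] = 205/6
Var(X) = E[X²] - (E[X])² = 205/6 - 289/9 = 37/18

Var(X) = 37/18 ≈ 2.0556


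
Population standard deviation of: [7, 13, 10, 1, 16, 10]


Mean = 57/6 = 19/2
  (7-19/2)²=25/4
  (13-19/2)²=49/4
  (10-19/2)²=1/4
  (1-19/2)²=289/4
  (16-19/2)²=169/4
  (10-19/2)²=1/4
Σ(x-μ)² = 267/2
σ² = (267/2)/6 = 89/4

σ = √(89/4) ≈ 4.7170


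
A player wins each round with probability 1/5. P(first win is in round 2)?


Geometric: P(X=2) = (1-p)^(k-1)×p = (4/5)^1×1/5 = 4/25

P(X=2) = 4/25 ≈ 16.00%


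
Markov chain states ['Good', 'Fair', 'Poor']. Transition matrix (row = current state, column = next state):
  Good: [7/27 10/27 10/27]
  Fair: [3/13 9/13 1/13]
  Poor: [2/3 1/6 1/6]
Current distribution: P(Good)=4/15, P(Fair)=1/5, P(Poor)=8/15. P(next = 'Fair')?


P(next=Fair) = Σᵢ P(now=i)×P(i→Fair)
= 4/15×10/27 + 1/5×9/13 + 8/15×1/6
= 8/81 + 9/65 + 4/45 = 1717/5265

P = 1717/5265 ≈ 0.3261


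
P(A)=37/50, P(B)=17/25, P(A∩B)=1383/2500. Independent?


P(A)×P(B) = 629/1250
P(A∩B) = 1383/2500
Not equal → NOT independent

No, not independent


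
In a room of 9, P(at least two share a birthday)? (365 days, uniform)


P(all different) = Π(365-i)/365 for i=0..8
= 0.905376
P(match) = 1 - 0.905376 = 0.094624

P ≈ 0.0946 ≈ 9.46%


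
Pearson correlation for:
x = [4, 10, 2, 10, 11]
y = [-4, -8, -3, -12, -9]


n=5, Σx=37, Σy=-36, Σxy=-321, Σx²=341, Σy²=314
r = (5×(-321) - 37×(-36))/√((5×341 - 37²)(5×314 - (-36)²))
= -273/√(336×274) = -273/√92064 ≈ -273/303.4205 ≈ -0.8997

r ≈ -0.8997


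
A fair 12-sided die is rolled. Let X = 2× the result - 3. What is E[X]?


E[die] = (1+12)/2 = 13/2
E[X] = 2×13/2 - 3 = 10

E[X] = 10


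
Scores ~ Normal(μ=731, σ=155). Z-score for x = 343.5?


z = (x - μ)/σ = (343.5 - 731)/155 = -2.5

z = -2.5


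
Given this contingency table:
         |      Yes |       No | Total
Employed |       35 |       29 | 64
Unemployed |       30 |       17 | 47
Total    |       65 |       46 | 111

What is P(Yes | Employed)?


P(Yes | Employed) = 35/(35+29) = 35/64

P(Yes|Employed) = 35/64 ≈ 54.69%


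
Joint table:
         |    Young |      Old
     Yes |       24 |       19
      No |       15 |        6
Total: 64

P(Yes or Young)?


P(Yes∨Young) = P(Yes) + P(Young) - P(Yes∧Young)
= (43 + 39 - 24)/64 = 58/64 = 29/32

P = 29/32 ≈ 90.62%


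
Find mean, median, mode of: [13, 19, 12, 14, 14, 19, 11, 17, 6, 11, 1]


Sorted: [1, 6, 11, 11, 12, 13, 14, 14, 17, 19, 19]
Mean = 137/11
Median = 13
Freq: {13: 1, 19: 2, 12: 1, 14: 2, 11: 2, 17: 1, 6: 1, 1: 1}
Mode: [11, 14, 19]

Mean=137/11, Median=13, Mode=[11, 14, 19]


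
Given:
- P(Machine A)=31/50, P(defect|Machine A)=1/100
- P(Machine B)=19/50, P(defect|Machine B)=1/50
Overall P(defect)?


P(B) = Σ P(B|Aᵢ)×P(Aᵢ)
  1/100×31/50 = 31/5000
  1/50×19/50 = 19/2500
Sum = 69/5000

P(defect) = 69/5000 ≈ 1.38%


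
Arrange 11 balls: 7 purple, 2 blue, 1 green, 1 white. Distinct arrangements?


11!/(7!×2!×1!×1!) = 3960

3960


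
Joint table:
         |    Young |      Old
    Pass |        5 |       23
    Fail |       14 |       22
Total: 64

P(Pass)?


P(Pass) = (5+23)/64 = 28/64 = 7/16

P(Pass) = 7/16 ≈ 43.75%


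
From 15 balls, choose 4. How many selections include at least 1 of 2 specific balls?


Complement: C(15,4) - C(13,4) = 1365 - 715 = 650

650


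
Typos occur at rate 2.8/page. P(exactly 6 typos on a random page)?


Poisson(λ=2.8): P(X=6) = e^(-λ)×λ^k/k!
= e^(-2.8) × 2.8^6 / 6!
≈ 0.06081006263 × 481.890304 / 720 ≈ 0.040700

P(X=6) ≈ 0.040700 ≈ 4.07%


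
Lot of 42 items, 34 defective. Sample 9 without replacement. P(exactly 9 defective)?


Hypergeometric: C(34,9)×C(8,0)/C(42,9)
= 52451256×1/445891810 = 118668/1008805

P(X=9) = 118668/1008805 ≈ 11.76%


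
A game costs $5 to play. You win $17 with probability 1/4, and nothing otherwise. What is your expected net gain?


E[gain] = (17-5)×1/4 + (-5)×3/4
= 3 - 15/4 = -3/4

Expected net gain = $-3/4 ≈ $-0.75


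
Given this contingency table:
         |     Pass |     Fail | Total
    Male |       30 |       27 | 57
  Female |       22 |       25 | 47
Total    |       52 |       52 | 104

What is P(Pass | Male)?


P(Pass | Male) = 30/(30+27) = 30/57 = 10/19

P(Pass|Male) = 10/19 ≈ 52.63%


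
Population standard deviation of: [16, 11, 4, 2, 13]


Mean = 46/5
  (16-46/5)²=1156/25
  (11-46/5)²=81/25
  (4-46/5)²=676/25
  (2-46/5)²=1296/25
  (13-46/5)²=361/25
Σ(x-μ)² = 714/5
σ² = (714/5)/5 = 714/25

σ = √(714/25) ≈ 5.3442


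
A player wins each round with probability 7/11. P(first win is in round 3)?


Geometric: P(X=3) = (1-p)^(k-1)×p = (4/11)^2×7/11 = 112/1331

P(X=3) = 112/1331 ≈ 8.41%


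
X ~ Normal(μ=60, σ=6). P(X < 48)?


z = (48-60)/6 = -2.0
P(Z < -2.0) = 0.0228

P(X < 48) ≈ 0.0228


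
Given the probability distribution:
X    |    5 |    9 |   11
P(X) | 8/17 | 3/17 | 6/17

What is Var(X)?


E[X] = 133/17
E[X²] = 1169/17
Var(X) = E[X²] - (E[X])² = 1169/17 - 17689/289 = 2184/289

Var(X) = 2184/289 ≈ 7.5571


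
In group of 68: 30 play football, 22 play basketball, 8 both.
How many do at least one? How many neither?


|A∪B| = 30+22-8 = 44
Neither = 68-44 = 24

At least one: 44; Neither: 24


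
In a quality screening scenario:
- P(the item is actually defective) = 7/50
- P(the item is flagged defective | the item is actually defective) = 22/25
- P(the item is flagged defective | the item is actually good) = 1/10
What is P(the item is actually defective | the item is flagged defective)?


Using Bayes' theorem:
P(A|B) = P(B|A)·P(A) / P(B)

P(the item is flagged defective) = 22/25 × 7/50 + 1/10 × 43/50
= 77/625 + 43/500 = 523/2500

P(the item is actually defective|the item is flagged defective) = (77/625) / (523/2500) = 308/523

P(the item is actually defective|the item is flagged defective) = 308/523 ≈ 58.89%


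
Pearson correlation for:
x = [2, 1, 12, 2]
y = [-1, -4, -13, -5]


n=4, Σx=17, Σy=-23, Σxy=-172, Σx²=153, Σy²=211
r = (4×(-172) - 17×(-23))/√((4×153 - 17²)(4×211 - (-23)²))
= -297/√(323×315) = -297/√101745 ≈ -297/318.9749 ≈ -0.9311

r ≈ -0.9311


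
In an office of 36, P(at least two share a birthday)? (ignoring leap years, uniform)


P(all different) = Π(365-i)/365 for i=0..35
= 0.167818
P(match) = 1 - 0.167818 = 0.832182

P ≈ 0.8322 ≈ 83.22%


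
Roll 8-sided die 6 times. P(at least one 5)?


P(no 5)^6 = (7/8)^6 = 117649/262144
P(≥1) = 1 - 117649/262144 = 144495/262144

P = 144495/262144 ≈ 55.12%


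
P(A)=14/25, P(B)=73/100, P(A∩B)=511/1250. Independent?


P(A)×P(B) = 511/1250
P(A∩B) = 511/1250
Equal ✓ → Independent

Yes, independent


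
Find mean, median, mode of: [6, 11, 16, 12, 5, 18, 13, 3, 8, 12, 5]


Sorted: [3, 5, 5, 6, 8, 11, 12, 12, 13, 16, 18]
Mean = 109/11
Median = 11
Freq: {6: 1, 11: 1, 16: 1, 12: 2, 5: 2, 18: 1, 13: 1, 3: 1, 8: 1}
Mode: [5, 12]

Mean=109/11, Median=11, Mode=[5, 12]


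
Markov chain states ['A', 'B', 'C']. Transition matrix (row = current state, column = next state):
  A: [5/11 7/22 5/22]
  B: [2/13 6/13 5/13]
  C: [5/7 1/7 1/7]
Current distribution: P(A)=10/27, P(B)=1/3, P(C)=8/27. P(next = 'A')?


P(next=A) = Σᵢ P(now=i)×P(i→A)
= 10/27×5/11 + 1/3×2/13 + 8/27×5/7
= 50/297 + 2/39 + 40/189 = 11656/27027

P = 11656/27027 ≈ 0.4313


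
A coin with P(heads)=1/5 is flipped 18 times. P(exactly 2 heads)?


Binomial: P(X=2) = C(18,2)×p^2×(1-p)^16
= 153 × 1/25 × 4294967296/152587890625 = 657129996288/3814697265625

P(X=2) = 657129996288/3814697265625 ≈ 17.23%


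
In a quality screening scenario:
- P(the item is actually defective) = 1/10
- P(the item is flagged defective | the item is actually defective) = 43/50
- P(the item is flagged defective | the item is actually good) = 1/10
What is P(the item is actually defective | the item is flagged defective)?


Using Bayes' theorem:
P(A|B) = P(B|A)·P(A) / P(B)

P(the item is flagged defective) = 43/50 × 1/10 + 1/10 × 9/10
= 43/500 + 9/100 = 22/125

P(the item is actually defective|the item is flagged defective) = (43/500) / (22/125) = 43/88

P(the item is actually defective|the item is flagged defective) = 43/88 ≈ 48.86%


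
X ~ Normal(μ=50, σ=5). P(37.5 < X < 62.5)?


z₁=(37.5-50)/5=-2.5, z₂=(62.5-50)/5=2.5
P = Φ(2.5) - Φ(-2.5) = 0.993790 - 0.006210 = 0.987580 ≈ 0.9876

P(37.5 < X < 62.5) ≈ 0.9876


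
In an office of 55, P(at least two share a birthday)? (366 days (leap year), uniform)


P(all different) = Π(366-i)/366 for i=0..54
= 0.013909
P(match) = 1 - 0.013909 = 0.986091

P ≈ 0.9861 ≈ 98.61%


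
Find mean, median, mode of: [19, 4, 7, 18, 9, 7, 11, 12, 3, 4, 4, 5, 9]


Sorted: [3, 4, 4, 4, 5, 7, 7, 9, 9, 11, 12, 18, 19]
Mean = 112/13
Median = 7
Freq: {19: 1, 4: 3, 7: 2, 18: 1, 9: 2, 11: 1, 12: 1, 3: 1, 5: 1}
Mode: [4]

Mean=112/13, Median=7, Mode=4


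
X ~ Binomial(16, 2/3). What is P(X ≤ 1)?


P(X ≤ 1) = Σ P(X=i) for i=0..1
P(X=0) = 1/43046721
P(X=1) = 32/43046721
Sum = 11/14348907

P(X ≤ 1) = 11/14348907 ≈ 0.00%


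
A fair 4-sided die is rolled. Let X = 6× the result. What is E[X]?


E[die] = (1+4)/2 = 5/2
E[X] = 6 × 5/2 = 15

E[X] = 15


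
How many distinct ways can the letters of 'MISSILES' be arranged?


Letters: 8, freq: {'M': 1, 'I': 2, 'S': 3, 'L': 1, 'E': 1}
8!/(1!×2!×3!×1!×1!) = 40320/12 = 3360

3360


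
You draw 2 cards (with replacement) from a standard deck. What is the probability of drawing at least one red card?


P(not a red card) = 26/52 = 1/2
P(none in 2 draws) = (1/2)^2 = 1/4
P(≥1 red card) = 1 - 1/4 = 3/4

P = 3/4 ≈ 75.00%


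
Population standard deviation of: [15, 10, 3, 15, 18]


Mean = 61/5
  (15-61/5)²=196/25
  (10-61/5)²=121/25
  (3-61/5)²=2116/25
  (15-61/5)²=196/25
  (18-61/5)²=841/25
Σ(x-μ)² = 694/5
σ² = (694/5)/5 = 694/25

σ = √(694/25) ≈ 5.2688


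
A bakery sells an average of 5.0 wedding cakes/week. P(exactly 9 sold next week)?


Poisson(λ=5.0): P(X=9) = e^(-λ)×λ^k/k!
= e^(-5.0) × 5.0^9 / 9!
≈ 0.006737946999 × 1953125 / 362880 ≈ 0.036266

P(X=9) ≈ 0.036266 ≈ 3.63%


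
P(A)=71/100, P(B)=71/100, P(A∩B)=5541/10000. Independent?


P(A)×P(B) = 5041/10000
P(A∩B) = 5541/10000
Not equal → NOT independent

No, not independent


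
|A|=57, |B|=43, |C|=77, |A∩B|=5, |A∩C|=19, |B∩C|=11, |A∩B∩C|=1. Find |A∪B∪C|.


|A∪B∪C| = 57+43+77-5-19-11+1 = 143

|A∪B∪C| = 143


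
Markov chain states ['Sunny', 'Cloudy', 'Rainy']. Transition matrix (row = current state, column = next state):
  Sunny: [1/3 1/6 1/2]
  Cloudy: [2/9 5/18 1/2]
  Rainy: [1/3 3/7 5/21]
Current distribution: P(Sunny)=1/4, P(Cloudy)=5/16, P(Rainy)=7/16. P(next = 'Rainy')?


P(next=Rainy) = Σᵢ P(now=i)×P(i→Rainy)
= 1/4×1/2 + 5/16×1/2 + 7/16×5/21
= 1/8 + 5/32 + 5/48 = 37/96

P = 37/96 ≈ 0.3854


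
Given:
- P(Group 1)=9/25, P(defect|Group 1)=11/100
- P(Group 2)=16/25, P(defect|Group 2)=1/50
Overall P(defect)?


P(B) = Σ P(B|Aᵢ)×P(Aᵢ)
  11/100×9/25 = 99/2500
  1/50×16/25 = 8/625
Sum = 131/2500

P(defect) = 131/2500 ≈ 5.24%


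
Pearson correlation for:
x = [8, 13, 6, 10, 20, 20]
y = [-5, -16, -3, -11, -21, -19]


n=6, Σx=77, Σy=-75, Σxy=-1176, Σx²=1169, Σy²=1213
r = (6×(-1176) - 77×(-75))/√((6×1169 - 77²)(6×1213 - (-75)²))
= -1281/√(1085×1653) = -1281/√1793505 ≈ -1281/1339.2181 ≈ -0.9565

r ≈ -0.9565


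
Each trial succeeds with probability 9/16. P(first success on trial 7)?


Geometric: P(X=7) = (1-p)^(k-1)×p = (7/16)^6×9/16 = 1058841/268435456

P(X=7) = 1058841/268435456 ≈ 0.39%


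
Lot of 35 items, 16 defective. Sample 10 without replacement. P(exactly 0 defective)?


Hypergeometric: C(16,0)×C(19,10)/C(35,10)
= 1×92378/183579396 = 19/37758

P(X=0) = 19/37758 ≈ 0.05%


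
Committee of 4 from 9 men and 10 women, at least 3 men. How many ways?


Count by #men:
  3M,1W: C(9,3)×C(10,1)=840
  4M,0W: C(9,4)×C(10,0)=126
Total = 966

966


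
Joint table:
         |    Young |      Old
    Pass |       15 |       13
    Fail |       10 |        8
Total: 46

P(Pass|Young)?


P(Pass|Young) = 15/(15+10) = 15/25 = 3/5

P = 3/5 ≈ 60.00%


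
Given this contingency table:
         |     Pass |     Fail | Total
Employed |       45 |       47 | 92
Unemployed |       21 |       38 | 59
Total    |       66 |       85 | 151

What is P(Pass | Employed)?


P(Pass | Employed) = 45/(45+47) = 45/92

P(Pass|Employed) = 45/92 ≈ 48.91%


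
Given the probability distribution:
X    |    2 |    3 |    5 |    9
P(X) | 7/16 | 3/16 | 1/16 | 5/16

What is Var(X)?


E[X] = 73/16
E[X²] = 485/16
Var(X) = E[X²] - (E[X])² = 485/16 - 5329/256 = 2431/256

Var(X) = 2431/256 ≈ 9.4961


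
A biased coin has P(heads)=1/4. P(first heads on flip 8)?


Geometric: P(X=8) = (1-p)^(k-1)×p = (3/4)^7×1/4 = 2187/65536

P(X=8) = 2187/65536 ≈ 3.34%


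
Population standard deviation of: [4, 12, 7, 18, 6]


Mean = 47/5
  (4-47/5)²=729/25
  (12-47/5)²=169/25
  (7-47/5)²=144/25
  (18-47/5)²=1849/25
  (6-47/5)²=289/25
Σ(x-μ)² = 636/5
σ² = (636/5)/5 = 636/25

σ = √(636/25) ≈ 5.0438


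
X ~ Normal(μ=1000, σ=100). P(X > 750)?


z = (750-1000)/100 = -2.5
P(X > 750) = 1 - P(Z ≤ -2.5) = 1 - 0.0062 = 0.9938

P(X > 750) ≈ 0.9938


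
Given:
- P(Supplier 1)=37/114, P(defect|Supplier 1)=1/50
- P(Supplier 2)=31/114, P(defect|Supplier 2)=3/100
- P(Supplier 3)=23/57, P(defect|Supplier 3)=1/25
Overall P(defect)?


P(B) = Σ P(B|Aᵢ)×P(Aᵢ)
  1/50×37/114 = 37/5700
  3/100×31/114 = 31/3800
  1/25×23/57 = 23/1425
Sum = 117/3800

P(defect) = 117/3800 ≈ 3.08%


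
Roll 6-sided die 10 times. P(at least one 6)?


P(no 6)^10 = (5/6)^10 = 9765625/60466176
P(≥1) = 1 - 9765625/60466176 = 50700551/60466176

P = 50700551/60466176 ≈ 83.85%


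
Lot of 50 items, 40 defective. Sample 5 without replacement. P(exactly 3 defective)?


Hypergeometric: C(40,3)×C(10,2)/C(50,5)
= 9880×45/2118760 = 11115/52969

P(X=3) = 11115/52969 ≈ 20.98%


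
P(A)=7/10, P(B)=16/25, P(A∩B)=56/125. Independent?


P(A)×P(B) = 56/125
P(A∩B) = 56/125
Equal ✓ → Independent

Yes, independent


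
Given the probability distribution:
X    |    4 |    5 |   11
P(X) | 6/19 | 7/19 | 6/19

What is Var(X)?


E[X] = 125/19
E[X²] = 997/19
Var(X) = E[X²] - (E[X])² = 997/19 - 15625/361 = 3318/361

Var(X) = 3318/361 ≈ 9.1911


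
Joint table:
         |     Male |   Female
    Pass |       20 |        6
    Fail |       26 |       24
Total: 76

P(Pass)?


P(Pass) = (20+6)/76 = 26/76 = 13/38

P(Pass) = 13/38 ≈ 34.21%


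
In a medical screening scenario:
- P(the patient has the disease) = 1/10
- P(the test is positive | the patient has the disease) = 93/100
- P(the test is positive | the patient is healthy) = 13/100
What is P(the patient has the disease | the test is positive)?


Using Bayes' theorem:
P(A|B) = P(B|A)·P(A) / P(B)

P(the test is positive) = 93/100 × 1/10 + 13/100 × 9/10
= 93/1000 + 117/1000 = 21/100

P(the patient has the disease|the test is positive) = (93/1000) / (21/100) = 31/70

P(the patient has the disease|the test is positive) = 31/70 ≈ 44.29%


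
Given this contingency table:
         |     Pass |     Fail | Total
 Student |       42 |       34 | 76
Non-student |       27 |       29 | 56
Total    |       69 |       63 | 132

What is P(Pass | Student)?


P(Pass | Student) = 42/(42+34) = 42/76 = 21/38

P(Pass|Student) = 21/38 ≈ 55.26%


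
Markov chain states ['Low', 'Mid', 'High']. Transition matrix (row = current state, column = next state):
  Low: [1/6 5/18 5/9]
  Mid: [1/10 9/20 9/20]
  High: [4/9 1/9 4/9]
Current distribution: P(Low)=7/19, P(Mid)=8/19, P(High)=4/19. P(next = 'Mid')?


P(next=Mid) = Σᵢ P(now=i)×P(i→Mid)
= 7/19×5/18 + 8/19×9/20 + 4/19×1/9
= 35/342 + 18/95 + 4/171 = 539/1710

P = 539/1710 ≈ 0.3152


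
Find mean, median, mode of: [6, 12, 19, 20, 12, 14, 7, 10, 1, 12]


Sorted: [1, 6, 7, 10, 12, 12, 12, 14, 19, 20]
Mean = 113/10
Median = 12
Freq: {6: 1, 12: 3, 19: 1, 20: 1, 14: 1, 7: 1, 10: 1, 1: 1}
Mode: [12]

Mean=113/10, Median=12, Mode=12


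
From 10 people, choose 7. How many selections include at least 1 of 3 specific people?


Complement: C(10,7) - C(7,7) = 120 - 1 = 119

119


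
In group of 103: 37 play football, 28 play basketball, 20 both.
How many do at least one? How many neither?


|A∪B| = 37+28-20 = 45
Neither = 103-45 = 58

At least one: 45; Neither: 58


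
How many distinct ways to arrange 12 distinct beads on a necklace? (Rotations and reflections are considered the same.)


Free circular arrangements: rotations and reflections both identified.
(n-1)!/2 = 11!/2 = 39916800/2 = 19958400

19958400


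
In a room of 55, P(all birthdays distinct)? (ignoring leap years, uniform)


P(all different) = Π(365-i)/365 for i=0..54
= (365/365)×(364/365)×...×(311/365)
= 0.013738

P ≈ 0.0137 ≈ 1.37%


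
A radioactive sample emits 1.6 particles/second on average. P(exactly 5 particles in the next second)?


Poisson(λ=1.6): P(X=5) = e^(-λ)×λ^k/k!
= e^(-1.6) × 1.6^5 / 5!
≈ 0.201896518 × 10.48576 / 120 ≈ 0.017642

P(X=5) ≈ 0.017642 ≈ 1.76%


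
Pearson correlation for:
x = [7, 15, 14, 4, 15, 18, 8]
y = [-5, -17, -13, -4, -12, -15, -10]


n=7, Σx=81, Σy=-76, Σxy=-1018, Σx²=1099, Σy²=968
r = (7×(-1018) - 81×(-76))/√((7×1099 - 81²)(7×968 - (-76)²))
= -970/√(1132×1000) = -970/√1132000 ≈ -970/1063.9549 ≈ -0.9117

r ≈ -0.9117


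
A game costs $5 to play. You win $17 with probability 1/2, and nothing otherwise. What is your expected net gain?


E[gain] = (17-5)×1/2 + (-5)×1/2
= 6 - 5/2 = 7/2

Expected net gain = $7/2 ≈ $3.50


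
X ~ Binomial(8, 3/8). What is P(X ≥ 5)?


P(X ≥ 5) = Σ P(X=i) for i=5..8
P(X=5) = 212625/2097152
P(X=6) = 127575/4194304
P(X=7) = 10935/2097152
P(X=8) = 6561/16777216
Sum = 2305341/16777216

P(X ≥ 5) = 2305341/16777216 ≈ 13.74%


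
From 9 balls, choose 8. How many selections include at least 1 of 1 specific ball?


Complement: C(9,8) - C(8,8) = 9 - 1 = 8

8


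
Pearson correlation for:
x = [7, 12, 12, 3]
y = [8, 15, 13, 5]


n=4, Σx=34, Σy=41, Σxy=407, Σx²=346, Σy²=483
r = (4×407 - 34×41)/√((4×346 - 34²)(4×483 - 41²))
= 234/√(228×251) = 234/√57228 ≈ 234/239.2237 ≈ 0.9782

r ≈ 0.9782


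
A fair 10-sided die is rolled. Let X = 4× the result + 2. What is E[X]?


E[die] = (1+10)/2 = 11/2
E[X] = 4×11/2 + 2 = 24

E[X] = 24


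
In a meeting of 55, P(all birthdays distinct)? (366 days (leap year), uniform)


P(all different) = Π(366-i)/366 for i=0..54
= (366/366)×(365/366)×...×(312/366)
= 0.013909

P ≈ 0.0139 ≈ 1.39%


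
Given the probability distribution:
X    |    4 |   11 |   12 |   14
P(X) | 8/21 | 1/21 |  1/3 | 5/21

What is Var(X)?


E[X] = 197/21
E[X²] = 2237/21
Var(X) = E[X²] - (E[X])² = 2237/21 - 38809/441 = 8168/441

Var(X) = 8168/441 ≈ 18.5215


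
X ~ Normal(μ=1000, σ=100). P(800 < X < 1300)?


z₁=(800-1000)/100=-2.0, z₂=(1300-1000)/100=3.0
P = Φ(3.0) - Φ(-2.0) = 0.998650 - 0.022750 = 0.975900 ≈ 0.9759

P(800 < X < 1300) ≈ 0.9759


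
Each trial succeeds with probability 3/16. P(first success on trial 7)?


Geometric: P(X=7) = (1-p)^(k-1)×p = (13/16)^6×3/16 = 14480427/268435456

P(X=7) = 14480427/268435456 ≈ 5.39%


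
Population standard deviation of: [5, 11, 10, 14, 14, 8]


Mean = 62/6 = 31/3
  (5-31/3)²=256/9
  (11-31/3)²=4/9
  (10-31/3)²=1/9
  (14-31/3)²=121/9
  (14-31/3)²=121/9
  (8-31/3)²=49/9
Σ(x-μ)² = 184/3
σ² = (184/3)/6 = 92/9

σ = √(92/9) ≈ 3.1972


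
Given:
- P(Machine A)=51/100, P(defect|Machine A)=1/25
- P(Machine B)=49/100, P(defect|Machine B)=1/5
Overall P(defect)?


P(B) = Σ P(B|Aᵢ)×P(Aᵢ)
  1/25×51/100 = 51/2500
  1/5×49/100 = 49/500
Sum = 74/625

P(defect) = 74/625 ≈ 11.84%


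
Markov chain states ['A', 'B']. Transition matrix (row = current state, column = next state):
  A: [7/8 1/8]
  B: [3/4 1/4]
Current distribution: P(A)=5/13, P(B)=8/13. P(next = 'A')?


P(next=A) = Σᵢ P(now=i)×P(i→A)
= 5/13×7/8 + 8/13×3/4
= 35/104 + 6/13 = 83/104

P = 83/104 ≈ 0.7981


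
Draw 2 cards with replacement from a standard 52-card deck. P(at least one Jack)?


P(not a Jack) = 48/52 = 12/13
P(none in 2 draws) = (12/13)^2 = 144/169
P(≥1 Jack) = 1 - 144/169 = 25/169

P = 25/169 ≈ 14.79%


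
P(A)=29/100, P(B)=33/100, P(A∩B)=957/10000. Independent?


P(A)×P(B) = 957/10000
P(A∩B) = 957/10000
Equal ✓ → Independent

Yes, independent


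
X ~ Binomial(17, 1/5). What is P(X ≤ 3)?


P(X ≤ 3) = Σ P(X=i) for i=0..3
P(X=0) = 17179869184/762939453125
P(X=1) = 73014444032/762939453125
P(X=2) = 146028888064/762939453125
P(X=3) = 36507222016/152587890625
Sum = 83751862272/152587890625

P(X ≤ 3) = 83751862272/152587890625 ≈ 54.89%


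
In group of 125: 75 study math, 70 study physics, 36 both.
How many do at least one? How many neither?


|A∪B| = 75+70-36 = 109
Neither = 125-109 = 16

At least one: 109; Neither: 16


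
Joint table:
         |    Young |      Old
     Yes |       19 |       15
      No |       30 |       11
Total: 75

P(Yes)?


P(Yes) = (19+15)/75 = 34/75

P(Yes) = 34/75 ≈ 45.33%


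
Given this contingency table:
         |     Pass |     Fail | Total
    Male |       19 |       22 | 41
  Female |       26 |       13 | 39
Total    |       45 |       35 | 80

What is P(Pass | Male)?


P(Pass | Male) = 19/(19+22) = 19/41

P(Pass|Male) = 19/41 ≈ 46.34%


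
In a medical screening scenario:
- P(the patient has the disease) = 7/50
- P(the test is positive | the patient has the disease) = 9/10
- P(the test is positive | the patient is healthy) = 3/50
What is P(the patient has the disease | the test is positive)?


Using Bayes' theorem:
P(A|B) = P(B|A)·P(A) / P(B)

P(the test is positive) = 9/10 × 7/50 + 3/50 × 43/50
= 63/500 + 129/2500 = 111/625

P(the patient has the disease|the test is positive) = (63/500) / (111/625) = 105/148

P(the patient has the disease|the test is positive) = 105/148 ≈ 70.95%


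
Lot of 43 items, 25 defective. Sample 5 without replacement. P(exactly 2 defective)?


Hypergeometric: C(25,2)×C(18,3)/C(43,5)
= 300×816/962598 = 40800/160433

P(X=2) = 40800/160433 ≈ 25.43%


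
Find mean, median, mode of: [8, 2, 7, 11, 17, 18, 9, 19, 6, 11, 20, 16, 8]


Sorted: [2, 6, 7, 8, 8, 9, 11, 11, 16, 17, 18, 19, 20]
Mean = 152/13
Median = 11
Freq: {8: 2, 2: 1, 7: 1, 11: 2, 17: 1, 18: 1, 9: 1, 19: 1, 6: 1, 20: 1, 16: 1}
Mode: [8, 11]

Mean=152/13, Median=11, Mode=[8, 11]
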